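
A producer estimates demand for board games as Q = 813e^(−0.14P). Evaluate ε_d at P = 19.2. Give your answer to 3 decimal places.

-2.688

At P = 19.2, Q = 55.298.
dQ/dP = −0.14·813e^(−0.14P) = −0.14Q = -7.742.
ε = (dQ/dP)(P/Q) = (-7.742)(19.2/55.298).
|ε| > 1, so demand is elastic at this price.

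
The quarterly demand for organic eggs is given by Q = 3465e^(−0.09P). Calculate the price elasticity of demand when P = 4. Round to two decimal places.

At P = 4, Q = 2417.448.
dQ/dP = −0.09·3465e^(−0.09P) = −0.09Q = -217.570.
ε = (dQ/dP)(P/Q) = (-217.570)(4/2417.448).

-0.36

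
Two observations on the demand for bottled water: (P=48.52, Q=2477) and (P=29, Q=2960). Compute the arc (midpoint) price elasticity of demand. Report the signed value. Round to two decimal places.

-0.35

ΔQ = 2960 − 2477 = 483; ΔP = 29 − 48.52 = -19.52.
Midpoints: P̄ = 38.76, Q̄ = 2718.5.
ε = (ΔQ/ΔP)(P̄/Q̄) = (483/-19.52)(38.76/2718.5).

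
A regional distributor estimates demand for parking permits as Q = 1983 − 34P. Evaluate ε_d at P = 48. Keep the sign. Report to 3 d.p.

At P = 48, Q = 351.
dQ/dP = −34.
ε = (dQ/dP)(P/Q) = (-34)(48/351).

-4.650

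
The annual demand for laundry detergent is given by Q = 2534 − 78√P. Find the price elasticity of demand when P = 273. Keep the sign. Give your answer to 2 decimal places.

-0.52

At P = 273, Q = 1245.228.
dQ/dP = −78/(2√P) = -2.360.
ε = (dQ/dP)(P/Q) = (-2.360)(273/1245.228).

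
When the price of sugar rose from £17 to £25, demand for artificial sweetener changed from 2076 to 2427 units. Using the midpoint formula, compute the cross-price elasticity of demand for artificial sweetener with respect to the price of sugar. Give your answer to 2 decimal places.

ΔQ_x = 2427 − 2076 = 351; ΔP_y = 25 − 17 = 8.
Midpoints: P̄_y = 21.00, Q̄_x = 2251.5.
ε_xy = (ΔQ_x/ΔP_y)(P̄_y/Q̄_x) = (351/8)(21.00/2251.5).

0.41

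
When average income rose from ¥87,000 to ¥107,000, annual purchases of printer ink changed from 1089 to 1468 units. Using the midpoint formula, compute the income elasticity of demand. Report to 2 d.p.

ΔQ = 379, ΔI = 20000. Midpoints: Ī = 97,000, Q̄ = 1278.5.
ε_I = (ΔQ/ΔI)(Ī/Q̄) = (379/20000)(97000/1278.5).
ε_I > 0, so the good is normal.

1.44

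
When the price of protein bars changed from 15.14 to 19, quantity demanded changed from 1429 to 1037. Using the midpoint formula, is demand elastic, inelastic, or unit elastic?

elastic

Arc ε ≈ -1.406.
|ε| = 1.41 > 1.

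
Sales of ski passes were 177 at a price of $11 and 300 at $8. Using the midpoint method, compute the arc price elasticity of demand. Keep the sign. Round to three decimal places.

ΔQ = 300 − 177 = 123; ΔP = 8 − 11 = -3.
Midpoints: P̄ = 9.50, Q̄ = 238.5.
ε = (ΔQ/ΔP)(P̄/Q̄) = (123/-3)(9.50/238.5).

-1.633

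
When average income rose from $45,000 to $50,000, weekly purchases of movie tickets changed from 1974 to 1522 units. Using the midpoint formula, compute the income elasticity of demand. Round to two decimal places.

-2.46

ΔQ = -452, ΔI = 5000. Midpoints: Ī = 47,500, Q̄ = 1748.0.
ε_I = (ΔQ/ΔI)(Ī/Q̄) = (-452/5000)(47500/1748.0).
ε_I < 0, so the good is inferior.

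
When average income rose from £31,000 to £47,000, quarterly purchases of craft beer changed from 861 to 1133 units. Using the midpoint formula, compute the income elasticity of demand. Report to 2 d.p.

ΔQ = 272, ΔI = 16000. Midpoints: Ī = 39,000, Q̄ = 997.0.
ε_I = (ΔQ/ΔI)(Ī/Q̄) = (272/16000)(39000/997.0).

0.66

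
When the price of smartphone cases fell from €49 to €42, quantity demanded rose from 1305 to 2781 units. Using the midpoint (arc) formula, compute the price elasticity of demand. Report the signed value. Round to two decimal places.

-4.70

ΔQ = 2781 − 1305 = 1476; ΔP = 42 − 49 = -7.
Midpoints: P̄ = 45.50, Q̄ = 2043.0.
ε = (ΔQ/ΔP)(P̄/Q̄) = (1476/-7)(45.50/2043.0).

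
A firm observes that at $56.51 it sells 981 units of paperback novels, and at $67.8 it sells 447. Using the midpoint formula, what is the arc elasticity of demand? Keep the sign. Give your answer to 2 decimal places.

-4.12

ΔQ = 447 − 981 = -534; ΔP = 67.8 − 56.51 = 11.29.
Midpoints: P̄ = 62.16, Q̄ = 714.0.
ε = (ΔQ/ΔP)(P̄/Q̄) = (-534/11.29)(62.16/714.0).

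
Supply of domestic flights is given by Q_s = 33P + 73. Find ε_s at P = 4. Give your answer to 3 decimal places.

At P = 4, Q_s = 205.
dQ_s/dP = 33.
ε_s = (dQ_s/dP)(P/Q_s) = (33)(4/205).

0.644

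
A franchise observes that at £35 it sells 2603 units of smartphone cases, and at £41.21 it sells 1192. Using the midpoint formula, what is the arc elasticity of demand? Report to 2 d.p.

-4.56

ΔQ = 1192 − 2603 = -1411; ΔP = 41.21 − 35 = 6.21.
Midpoints: P̄ = 38.11, Q̄ = 1897.5.
ε = (ΔQ/ΔP)(P̄/Q̄) = (-1411/6.21)(38.11/1897.5).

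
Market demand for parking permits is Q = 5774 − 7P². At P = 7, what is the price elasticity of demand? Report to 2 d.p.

-0.13

At P = 7, Q = 5431.
dQ/dP = −14P = -98.
ε = (dQ/dP)(P/Q) = (-98)(7/5431).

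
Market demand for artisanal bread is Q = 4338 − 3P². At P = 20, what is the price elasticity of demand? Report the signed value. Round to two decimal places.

-0.76

At P = 20, Q = 3138.
dQ/dP = −6P = -120.
ε = (dQ/dP)(P/Q) = (-120)(20/3138).
|ε| < 1, so demand is inelastic at this price.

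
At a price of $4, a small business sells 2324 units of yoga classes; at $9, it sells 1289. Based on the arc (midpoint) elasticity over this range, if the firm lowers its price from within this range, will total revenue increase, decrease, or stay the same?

Arc ε = (-1035/5)(6.50/1806.5) ≈ -0.745.
|ε| = 0.74 < 1, so demand is inelastic. A price cut therefore reduces total revenue.

decrease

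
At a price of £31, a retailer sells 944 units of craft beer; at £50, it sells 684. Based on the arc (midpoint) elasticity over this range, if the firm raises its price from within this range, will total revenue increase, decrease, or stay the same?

Arc ε = (-260/19)(40.50/814.0) ≈ -0.681.
|ε| = 0.68 < 1, so demand is inelastic. A price rise therefore raises total revenue.

increase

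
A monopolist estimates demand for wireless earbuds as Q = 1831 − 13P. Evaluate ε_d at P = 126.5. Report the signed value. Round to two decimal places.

-8.82

At P = 126.5, Q = 186.500.
dQ/dP = −13.
ε = (dQ/dP)(P/Q) = (-13)(126.5/186.500).
|ε| > 1, so demand is elastic at this price.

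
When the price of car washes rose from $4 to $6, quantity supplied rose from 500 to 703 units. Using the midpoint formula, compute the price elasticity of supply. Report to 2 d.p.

ΔQ = 703 − 500 = 203; ΔP = 6 − 4 = 2.
Midpoints: P̄ = 5.00, Q̄ = 601.5.
ε_s = (ΔQ/ΔP)(P̄/Q̄) = (203/2)(5.00/601.5).

0.84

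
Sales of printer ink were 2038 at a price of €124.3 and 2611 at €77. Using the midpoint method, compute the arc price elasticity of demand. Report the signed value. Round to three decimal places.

-0.525

ΔQ = 2611 − 2038 = 573; ΔP = 77 − 124.3 = -47.3.
Midpoints: P̄ = 100.65, Q̄ = 2324.5.
ε = (ΔQ/ΔP)(P̄/Q̄) = (573/-47.3)(100.65/2324.5).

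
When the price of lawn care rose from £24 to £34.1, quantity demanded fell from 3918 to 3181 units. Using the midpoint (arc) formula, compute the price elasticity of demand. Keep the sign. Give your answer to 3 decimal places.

ΔQ = 3181 − 3918 = -737; ΔP = 34.1 − 24 = 10.1.
Midpoints: P̄ = 29.05, Q̄ = 3549.5.
ε = (ΔQ/ΔP)(P̄/Q̄) = (-737/10.1)(29.05/3549.5).

-0.597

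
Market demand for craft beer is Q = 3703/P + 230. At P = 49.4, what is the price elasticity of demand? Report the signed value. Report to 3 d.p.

At P = 49.4, Q = 304.960.
dQ/dP = −3703/P² = -1.517.
ε = (dQ/dP)(P/Q) = (-1.517)(49.4/304.960).

-0.246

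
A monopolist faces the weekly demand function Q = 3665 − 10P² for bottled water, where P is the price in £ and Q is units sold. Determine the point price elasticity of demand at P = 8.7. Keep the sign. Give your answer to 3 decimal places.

At P = 8.7, Q = 2908.100.
dQ/dP = −20P = -174.
ε = (dQ/dP)(P/Q) = (-174)(8.7/2908.100).

-0.521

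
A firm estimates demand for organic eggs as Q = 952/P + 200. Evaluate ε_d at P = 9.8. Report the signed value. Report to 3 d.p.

At P = 9.8, Q = 297.143.
dQ/dP = −952/P² = -9.913.
ε = (dQ/dP)(P/Q) = (-9.913)(9.8/297.143).
|ε| < 1, so demand is inelastic at this price.

-0.327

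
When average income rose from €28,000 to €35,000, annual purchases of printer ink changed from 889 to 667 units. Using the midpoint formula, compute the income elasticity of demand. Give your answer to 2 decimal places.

-1.28

ΔQ = -222, ΔI = 7000. Midpoints: Ī = 31,500, Q̄ = 778.0.
ε_I = (ΔQ/ΔI)(Ī/Q̄) = (-222/7000)(31500/778.0).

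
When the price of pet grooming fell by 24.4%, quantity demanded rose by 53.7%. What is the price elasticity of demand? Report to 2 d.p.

ε = %ΔQ / %ΔP = (53.7)/(-24.4) = -2.201.

-2.20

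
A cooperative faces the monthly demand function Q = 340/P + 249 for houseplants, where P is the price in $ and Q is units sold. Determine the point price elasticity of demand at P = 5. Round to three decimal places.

At P = 5, Q = 317.
dQ/dP = −340/P² = -13.600.
ε = (dQ/dP)(P/Q) = (-13.600)(5/317).

-0.215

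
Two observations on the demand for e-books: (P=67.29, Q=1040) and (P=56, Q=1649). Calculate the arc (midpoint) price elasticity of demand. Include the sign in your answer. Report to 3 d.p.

ΔQ = 1649 − 1040 = 609; ΔP = 56 − 67.29 = -11.29.
Midpoints: P̄ = 61.65, Q̄ = 1344.5.
ε = (ΔQ/ΔP)(P̄/Q̄) = (609/-11.29)(61.65/1344.5).

-2.473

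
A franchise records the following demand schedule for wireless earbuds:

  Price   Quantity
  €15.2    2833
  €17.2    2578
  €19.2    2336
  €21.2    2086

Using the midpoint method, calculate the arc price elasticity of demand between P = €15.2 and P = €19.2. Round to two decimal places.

-0.83

At P = 15.2, Q = 2833; at P = 19.2, Q = 2336.
ΔQ = -497, ΔP = 4.0. Midpoints: P̄ = 17.20, Q̄ = 2584.5.
ε = (ΔQ/ΔP)(P̄/Q̄) = (-497/4.0)(17.20/2584.5).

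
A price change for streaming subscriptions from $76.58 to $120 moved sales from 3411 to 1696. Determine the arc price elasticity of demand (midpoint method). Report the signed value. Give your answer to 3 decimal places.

-1.520

ΔQ = 1696 − 3411 = -1715; ΔP = 120 − 76.58 = 43.42.
Midpoints: P̄ = 98.29, Q̄ = 2553.5.
ε = (ΔQ/ΔP)(P̄/Q̄) = (-1715/43.42)(98.29/2553.5).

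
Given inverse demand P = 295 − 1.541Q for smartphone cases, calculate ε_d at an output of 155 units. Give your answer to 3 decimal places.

At Q = 155, P = 295 − 1.541(155) = 56.15.
dP/dQ = −1.541, so dQ/dP = 1/(−1.541) = -0.649.
ε = (dQ/dP)(P/Q) = (-0.649)(56.15/155).

-0.235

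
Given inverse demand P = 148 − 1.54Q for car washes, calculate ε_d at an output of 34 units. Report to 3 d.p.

At Q = 34, P = 148 − 1.54(34) = 95.64.
dP/dQ = −1.54, so dQ/dP = 1/(−1.54) = -0.649.
ε = (dQ/dP)(P/Q) = (-0.649)(95.64/34).

-1.827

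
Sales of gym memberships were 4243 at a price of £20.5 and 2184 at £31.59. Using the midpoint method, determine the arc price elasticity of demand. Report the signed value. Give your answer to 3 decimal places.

ΔQ = 2184 − 4243 = -2059; ΔP = 31.59 − 20.5 = 11.09.
Midpoints: P̄ = 26.05, Q̄ = 3213.5.
ε = (ΔQ/ΔP)(P̄/Q̄) = (-2059/11.09)(26.05/3213.5).

-1.505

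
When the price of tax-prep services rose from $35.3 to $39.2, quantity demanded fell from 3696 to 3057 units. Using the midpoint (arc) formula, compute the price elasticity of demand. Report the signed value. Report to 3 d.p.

ΔQ = 3057 − 3696 = -639; ΔP = 39.2 − 35.3 = 3.9.
Midpoints: P̄ = 37.25, Q̄ = 3376.5.
ε = (ΔQ/ΔP)(P̄/Q̄) = (-639/3.9)(37.25/3376.5).

-1.808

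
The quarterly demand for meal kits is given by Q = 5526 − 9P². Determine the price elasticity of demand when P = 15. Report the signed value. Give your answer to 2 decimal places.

-1.16

At P = 15, Q = 3501.
dQ/dP = −18P = -270.
ε = (dQ/dP)(P/Q) = (-270)(15/3501).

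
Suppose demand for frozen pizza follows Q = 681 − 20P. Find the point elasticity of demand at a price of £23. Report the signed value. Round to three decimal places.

-2.081

At P = 23, Q = 221.
dQ/dP = −20.
ε = (dQ/dP)(P/Q) = (-20)(23/221).
|ε| > 1, so demand is elastic at this price.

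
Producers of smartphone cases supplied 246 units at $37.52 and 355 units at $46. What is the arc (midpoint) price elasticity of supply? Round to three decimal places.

ΔQ = 355 − 246 = 109; ΔP = 46 − 37.52 = 8.48.
Midpoints: P̄ = 41.76, Q̄ = 300.5.
ε_s = (ΔQ/ΔP)(P̄/Q̄) = (109/8.48)(41.76/300.5).

1.786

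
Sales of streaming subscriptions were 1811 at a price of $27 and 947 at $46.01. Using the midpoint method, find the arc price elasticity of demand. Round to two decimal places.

ΔQ = 947 − 1811 = -864; ΔP = 46.01 − 27 = 19.01.
Midpoints: P̄ = 36.50, Q̄ = 1379.0.
ε = (ΔQ/ΔP)(P̄/Q̄) = (-864/19.01)(36.50/1379.0).

-1.20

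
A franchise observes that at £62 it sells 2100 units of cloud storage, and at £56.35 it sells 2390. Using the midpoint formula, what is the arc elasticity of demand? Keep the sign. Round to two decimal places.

ΔQ = 2390 − 2100 = 290; ΔP = 56.35 − 62 = -5.65.
Midpoints: P̄ = 59.17, Q̄ = 2245.0.
ε = (ΔQ/ΔP)(P̄/Q̄) = (290/-5.65)(59.17/2245.0).

-1.35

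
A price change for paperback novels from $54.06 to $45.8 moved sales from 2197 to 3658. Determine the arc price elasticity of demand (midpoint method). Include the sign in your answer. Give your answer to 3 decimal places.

ΔQ = 3658 − 2197 = 1461; ΔP = 45.8 − 54.06 = -8.26.
Midpoints: P̄ = 49.93, Q̄ = 2927.5.
ε = (ΔQ/ΔP)(P̄/Q̄) = (1461/-8.26)(49.93/2927.5).

-3.017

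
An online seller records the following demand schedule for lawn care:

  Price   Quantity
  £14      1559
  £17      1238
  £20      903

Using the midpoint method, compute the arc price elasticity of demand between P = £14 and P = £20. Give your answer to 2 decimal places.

-1.51

At P = 14, Q = 1559; at P = 20, Q = 903.
ΔQ = -656, ΔP = 6. Midpoints: P̄ = 17.00, Q̄ = 1231.0.
ε = (ΔQ/ΔP)(P̄/Q̄) = (-656/6)(17.00/1231.0).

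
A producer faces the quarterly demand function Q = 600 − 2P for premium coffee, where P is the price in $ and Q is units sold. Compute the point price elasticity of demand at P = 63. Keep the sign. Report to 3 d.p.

At P = 63, Q = 474.
dQ/dP = −2.
ε = (dQ/dP)(P/Q) = (-2)(63/474).

-0.266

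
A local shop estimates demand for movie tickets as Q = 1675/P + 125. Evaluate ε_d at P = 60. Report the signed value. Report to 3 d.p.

At P = 60, Q = 152.917.
dQ/dP = −1675/P² = -0.465.
ε = (dQ/dP)(P/Q) = (-0.465)(60/152.917).

-0.183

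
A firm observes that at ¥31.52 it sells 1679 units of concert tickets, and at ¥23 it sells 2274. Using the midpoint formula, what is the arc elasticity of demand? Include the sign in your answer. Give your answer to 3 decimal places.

ΔQ = 2274 − 1679 = 595; ΔP = 23 − 31.52 = -8.52.
Midpoints: P̄ = 27.26, Q̄ = 1976.5.
ε = (ΔQ/ΔP)(P̄/Q̄) = (595/-8.52)(27.26/1976.5).

-0.963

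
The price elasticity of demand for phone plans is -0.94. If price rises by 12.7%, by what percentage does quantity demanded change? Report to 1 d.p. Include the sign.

-11.9%

%ΔQ ≈ ε × %ΔP = (-0.94)(12.7%) = -11.94%.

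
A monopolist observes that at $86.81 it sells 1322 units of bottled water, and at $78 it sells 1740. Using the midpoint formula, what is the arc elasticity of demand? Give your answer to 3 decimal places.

ΔQ = 1740 − 1322 = 418; ΔP = 78 − 86.81 = -8.81.
Midpoints: P̄ = 82.41, Q̄ = 1531.0.
ε = (ΔQ/ΔP)(P̄/Q̄) = (418/-8.81)(82.41/1531.0).

-2.554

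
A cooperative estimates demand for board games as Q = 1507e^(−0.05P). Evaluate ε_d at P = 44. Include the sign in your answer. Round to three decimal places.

At P = 44, Q = 166.980.
dQ/dP = −0.05·1507e^(−0.05P) = −0.05Q = -8.349.
ε = (dQ/dP)(P/Q) = (-8.349)(44/166.980).
|ε| > 1, so demand is elastic at this price.

-2.200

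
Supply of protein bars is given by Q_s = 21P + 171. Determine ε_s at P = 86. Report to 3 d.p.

0.914

At P = 86, Q_s = 1977.
dQ_s/dP = 21.
ε_s = (dQ_s/dP)(P/Q_s) = (21)(86/1977).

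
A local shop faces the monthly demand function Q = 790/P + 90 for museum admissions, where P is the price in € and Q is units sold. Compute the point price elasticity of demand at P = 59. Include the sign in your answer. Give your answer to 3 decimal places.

-0.130

At P = 59, Q = 103.390.
dQ/dP = −790/P² = -0.227.
ε = (dQ/dP)(P/Q) = (-0.227)(59/103.390).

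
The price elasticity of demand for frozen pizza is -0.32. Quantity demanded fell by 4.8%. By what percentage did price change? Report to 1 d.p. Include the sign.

%ΔP ≈ %ΔQ / ε = (-4.8%)/(-0.32) = 15.00%.

15.0%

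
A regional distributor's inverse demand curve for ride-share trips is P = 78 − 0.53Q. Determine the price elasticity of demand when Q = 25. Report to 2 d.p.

-4.89

At Q = 25, P = 78 − 0.53(25) = 64.75.
dP/dQ = −0.53, so dQ/dP = 1/(−0.53) = -1.887.
ε = (dQ/dP)(P/Q) = (-1.887)(64.75/25).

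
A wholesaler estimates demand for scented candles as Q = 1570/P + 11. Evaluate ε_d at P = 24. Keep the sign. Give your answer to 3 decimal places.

-0.856

At P = 24, Q = 76.417.
dQ/dP = −1570/P² = -2.726.
ε = (dQ/dP)(P/Q) = (-2.726)(24/76.417).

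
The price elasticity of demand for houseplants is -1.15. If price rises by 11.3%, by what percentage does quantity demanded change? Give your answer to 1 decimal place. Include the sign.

%ΔQ ≈ ε × %ΔP = (-1.15)(11.3%) = -12.99%.

-13.0%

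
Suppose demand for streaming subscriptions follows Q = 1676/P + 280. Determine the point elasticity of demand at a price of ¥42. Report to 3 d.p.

-0.125

At P = 42, Q = 319.905.
dQ/dP = −1676/P² = -0.950.
ε = (dQ/dP)(P/Q) = (-0.950)(42/319.905).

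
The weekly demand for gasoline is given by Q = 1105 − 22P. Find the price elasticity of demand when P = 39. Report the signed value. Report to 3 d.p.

-3.474

At P = 39, Q = 247.
dQ/dP = −22.
ε = (dQ/dP)(P/Q) = (-22)(39/247).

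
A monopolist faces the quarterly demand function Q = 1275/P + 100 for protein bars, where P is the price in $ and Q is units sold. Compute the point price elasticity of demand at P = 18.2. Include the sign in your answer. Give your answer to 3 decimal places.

At P = 18.2, Q = 170.055.
dQ/dP = −1275/P² = -3.849.
ε = (dQ/dP)(P/Q) = (-3.849)(18.2/170.055).
|ε| < 1, so demand is inelastic at this price.

-0.412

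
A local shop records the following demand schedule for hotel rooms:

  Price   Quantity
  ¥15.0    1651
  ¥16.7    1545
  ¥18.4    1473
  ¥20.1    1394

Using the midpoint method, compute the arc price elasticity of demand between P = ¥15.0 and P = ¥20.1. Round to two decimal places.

-0.58

At P = 15.0, Q = 1651; at P = 20.1, Q = 1394.
ΔQ = -257, ΔP = 5.1. Midpoints: P̄ = 17.55, Q̄ = 1522.5.
ε = (ΔQ/ΔP)(P̄/Q̄) = (-257/5.1)(17.55/1522.5).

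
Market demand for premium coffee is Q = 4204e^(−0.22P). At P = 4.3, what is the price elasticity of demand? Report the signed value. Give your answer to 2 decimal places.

-0.95

At P = 4.3, Q = 1632.376.
dQ/dP = −0.22·4204e^(−0.22P) = −0.22Q = -359.123.
ε = (dQ/dP)(P/Q) = (-359.123)(4.3/1632.376).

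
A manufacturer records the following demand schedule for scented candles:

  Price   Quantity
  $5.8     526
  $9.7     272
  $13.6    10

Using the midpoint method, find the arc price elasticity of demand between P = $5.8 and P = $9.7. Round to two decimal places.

-1.27

At P = 5.8, Q = 526; at P = 9.7, Q = 272.
ΔQ = -254, ΔP = 3.9. Midpoints: P̄ = 7.75, Q̄ = 399.0.
ε = (ΔQ/ΔP)(P̄/Q̄) = (-254/3.9)(7.75/399.0).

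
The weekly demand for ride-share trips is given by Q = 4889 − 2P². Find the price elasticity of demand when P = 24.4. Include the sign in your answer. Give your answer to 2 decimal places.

At P = 24.4, Q = 3698.280.
dQ/dP = −4P = -97.600.
ε = (dQ/dP)(P/Q) = (-97.600)(24.4/3698.280).

-0.64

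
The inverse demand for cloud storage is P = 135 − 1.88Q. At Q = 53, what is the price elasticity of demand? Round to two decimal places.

At Q = 53, P = 135 − 1.88(53) = 35.36.
dP/dQ = −1.88, so dQ/dP = 1/(−1.88) = -0.532.
ε = (dQ/dP)(P/Q) = (-0.532)(35.36/53).

-0.35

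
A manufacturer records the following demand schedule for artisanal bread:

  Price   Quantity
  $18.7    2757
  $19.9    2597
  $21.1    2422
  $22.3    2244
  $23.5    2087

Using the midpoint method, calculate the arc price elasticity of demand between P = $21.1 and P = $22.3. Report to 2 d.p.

At P = 21.1, Q = 2422; at P = 22.3, Q = 2244.
ΔQ = -178, ΔP = 1.2. Midpoints: P̄ = 21.70, Q̄ = 2333.0.
ε = (ΔQ/ΔP)(P̄/Q̄) = (-178/1.2)(21.70/2333.0).

-1.38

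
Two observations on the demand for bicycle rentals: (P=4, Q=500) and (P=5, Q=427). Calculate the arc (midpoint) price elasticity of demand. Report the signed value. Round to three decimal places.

-0.709

ΔQ = 427 − 500 = -73; ΔP = 5 − 4 = 1.
Midpoints: P̄ = 4.50, Q̄ = 463.5.
ε = (ΔQ/ΔP)(P̄/Q̄) = (-73/1)(4.50/463.5).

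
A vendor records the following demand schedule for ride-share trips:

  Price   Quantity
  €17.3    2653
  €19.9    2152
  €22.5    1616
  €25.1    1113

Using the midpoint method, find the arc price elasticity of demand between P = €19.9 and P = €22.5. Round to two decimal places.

-2.32

At P = 19.9, Q = 2152; at P = 22.5, Q = 1616.
ΔQ = -536, ΔP = 2.6. Midpoints: P̄ = 21.20, Q̄ = 1884.0.
ε = (ΔQ/ΔP)(P̄/Q̄) = (-536/2.6)(21.20/1884.0).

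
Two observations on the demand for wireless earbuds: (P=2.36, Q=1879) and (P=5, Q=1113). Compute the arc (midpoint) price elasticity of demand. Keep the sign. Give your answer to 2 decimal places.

-0.71

ΔQ = 1113 − 1879 = -766; ΔP = 5 − 2.36 = 2.64.
Midpoints: P̄ = 3.68, Q̄ = 1496.0.
ε = (ΔQ/ΔP)(P̄/Q̄) = (-766/2.64)(3.68/1496.0).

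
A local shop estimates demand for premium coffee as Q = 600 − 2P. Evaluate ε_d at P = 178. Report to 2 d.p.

At P = 178, Q = 244.
dQ/dP = −2.
ε = (dQ/dP)(P/Q) = (-2)(178/244).

-1.46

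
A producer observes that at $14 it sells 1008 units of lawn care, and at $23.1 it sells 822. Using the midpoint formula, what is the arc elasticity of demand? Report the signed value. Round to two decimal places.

-0.41

ΔQ = 822 − 1008 = -186; ΔP = 23.1 − 14 = 9.1.
Midpoints: P̄ = 18.55, Q̄ = 915.0.
ε = (ΔQ/ΔP)(P̄/Q̄) = (-186/9.1)(18.55/915.0).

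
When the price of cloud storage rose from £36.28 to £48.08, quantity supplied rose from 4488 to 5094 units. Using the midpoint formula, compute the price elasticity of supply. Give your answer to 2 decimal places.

0.45

ΔQ = 5094 − 4488 = 606; ΔP = 48.08 − 36.28 = 11.8.
Midpoints: P̄ = 42.18, Q̄ = 4791.0.
ε_s = (ΔQ/ΔP)(P̄/Q̄) = (606/11.8)(42.18/4791.0).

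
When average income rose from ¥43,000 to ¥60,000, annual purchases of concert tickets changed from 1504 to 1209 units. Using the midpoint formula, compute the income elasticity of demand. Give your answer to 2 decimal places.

ΔQ = -295, ΔI = 17000. Midpoints: Ī = 51,500, Q̄ = 1356.5.
ε_I = (ΔQ/ΔI)(Ī/Q̄) = (-295/17000)(51500/1356.5).

-0.66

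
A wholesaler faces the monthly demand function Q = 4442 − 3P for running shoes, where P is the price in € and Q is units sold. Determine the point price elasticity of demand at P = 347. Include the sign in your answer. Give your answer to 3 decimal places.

At P = 347, Q = 3401.
dQ/dP = −3.
ε = (dQ/dP)(P/Q) = (-3)(347/3401).

-0.306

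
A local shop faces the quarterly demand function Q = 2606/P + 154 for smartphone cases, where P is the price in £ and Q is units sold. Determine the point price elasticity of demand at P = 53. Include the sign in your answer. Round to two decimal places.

At P = 53, Q = 203.170.
dQ/dP = −2606/P² = -0.928.
ε = (dQ/dP)(P/Q) = (-0.928)(53/203.170).
|ε| < 1, so demand is inelastic at this price.

-0.24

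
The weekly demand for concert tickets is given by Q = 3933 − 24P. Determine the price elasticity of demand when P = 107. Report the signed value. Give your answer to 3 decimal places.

-1.881

At P = 107, Q = 1365.
dQ/dP = −24.
ε = (dQ/dP)(P/Q) = (-24)(107/1365).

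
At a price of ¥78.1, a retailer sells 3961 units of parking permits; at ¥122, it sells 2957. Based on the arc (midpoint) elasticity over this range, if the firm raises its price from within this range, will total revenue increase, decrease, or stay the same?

Arc ε = (-1004/43.9)(100.05/3459.0) ≈ -0.662.
|ε| = 0.66 < 1, so demand is inelastic. A price rise therefore raises total revenue.

increase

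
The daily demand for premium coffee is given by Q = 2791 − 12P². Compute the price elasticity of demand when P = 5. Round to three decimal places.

At P = 5, Q = 2491.
dQ/dP = −24P = -120.
ε = (dQ/dP)(P/Q) = (-120)(5/2491).

-0.241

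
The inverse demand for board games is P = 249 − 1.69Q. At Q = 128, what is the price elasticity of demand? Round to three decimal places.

-0.151

At Q = 128, P = 249 − 1.69(128) = 32.68.
dP/dQ = −1.69, so dQ/dP = 1/(−1.69) = -0.592.
ε = (dQ/dP)(P/Q) = (-0.592)(32.68/128).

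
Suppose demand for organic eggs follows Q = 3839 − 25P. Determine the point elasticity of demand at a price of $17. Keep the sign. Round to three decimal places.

At P = 17, Q = 3414.
dQ/dP = −25.
ε = (dQ/dP)(P/Q) = (-25)(17/3414).

-0.124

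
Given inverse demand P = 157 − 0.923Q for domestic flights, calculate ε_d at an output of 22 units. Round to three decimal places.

At Q = 22, P = 157 − 0.923(22) = 136.69.
dP/dQ = −0.923, so dQ/dP = 1/(−0.923) = -1.083.
ε = (dQ/dP)(P/Q) = (-1.083)(136.69/22).

-6.732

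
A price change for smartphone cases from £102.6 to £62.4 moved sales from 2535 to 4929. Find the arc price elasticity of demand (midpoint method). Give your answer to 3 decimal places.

-1.316

ΔQ = 4929 − 2535 = 2394; ΔP = 62.4 − 102.6 = -40.2.
Midpoints: P̄ = 82.50, Q̄ = 3732.0.
ε = (ΔQ/ΔP)(P̄/Q̄) = (2394/-40.2)(82.50/3732.0).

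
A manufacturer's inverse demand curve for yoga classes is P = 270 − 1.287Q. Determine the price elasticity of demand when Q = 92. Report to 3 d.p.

At Q = 92, P = 270 − 1.287(92) = 151.60.
dP/dQ = −1.287, so dQ/dP = 1/(−1.287) = -0.777.
ε = (dQ/dP)(P/Q) = (-0.777)(151.60/92).

-1.280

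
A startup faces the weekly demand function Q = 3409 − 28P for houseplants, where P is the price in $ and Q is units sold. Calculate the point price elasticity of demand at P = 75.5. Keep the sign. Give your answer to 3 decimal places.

-1.632

At P = 75.5, Q = 1295.
dQ/dP = −28.
ε = (dQ/dP)(P/Q) = (-28)(75.5/1295).
|ε| > 1, so demand is elastic at this price.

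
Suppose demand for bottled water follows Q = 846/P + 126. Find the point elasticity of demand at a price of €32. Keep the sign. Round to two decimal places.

-0.17

At P = 32, Q = 152.438.
dQ/dP = −846/P² = -0.826.
ε = (dQ/dP)(P/Q) = (-0.826)(32/152.438).
|ε| < 1, so demand is inelastic at this price.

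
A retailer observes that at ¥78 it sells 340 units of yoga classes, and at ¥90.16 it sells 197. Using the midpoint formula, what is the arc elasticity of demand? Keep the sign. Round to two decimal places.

-3.68

ΔQ = 197 − 340 = -143; ΔP = 90.16 − 78 = 12.16.
Midpoints: P̄ = 84.08, Q̄ = 268.5.
ε = (ΔQ/ΔP)(P̄/Q̄) = (-143/12.16)(84.08/268.5).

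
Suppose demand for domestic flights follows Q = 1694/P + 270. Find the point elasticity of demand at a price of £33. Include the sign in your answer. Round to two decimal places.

At P = 33, Q = 321.333.
dQ/dP = −1694/P² = -1.556.
ε = (dQ/dP)(P/Q) = (-1.556)(33/321.333).

-0.16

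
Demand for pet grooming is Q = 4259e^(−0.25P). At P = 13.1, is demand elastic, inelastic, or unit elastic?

elastic

Q = 161.062, dQ/dP = -40.266.
ε = (dQ/dP)(P/Q) ≈ -3.275.
|ε| = 3.27 > 1.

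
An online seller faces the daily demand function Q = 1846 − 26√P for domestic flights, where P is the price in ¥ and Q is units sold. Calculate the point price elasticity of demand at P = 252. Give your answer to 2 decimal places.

-0.14

At P = 252, Q = 1433.263.
dQ/dP = −26/(2√P) = -0.819.
ε = (dQ/dP)(P/Q) = (-0.819)(252/1433.263).
|ε| < 1, so demand is inelastic at this price.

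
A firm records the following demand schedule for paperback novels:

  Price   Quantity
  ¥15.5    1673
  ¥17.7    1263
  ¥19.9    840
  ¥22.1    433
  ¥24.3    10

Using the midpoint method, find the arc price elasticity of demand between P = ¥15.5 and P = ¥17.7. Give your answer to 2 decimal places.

-2.11

At P = 15.5, Q = 1673; at P = 17.7, Q = 1263.
ΔQ = -410, ΔP = 2.2. Midpoints: P̄ = 16.60, Q̄ = 1468.0.
ε = (ΔQ/ΔP)(P̄/Q̄) = (-410/2.2)(16.60/1468.0).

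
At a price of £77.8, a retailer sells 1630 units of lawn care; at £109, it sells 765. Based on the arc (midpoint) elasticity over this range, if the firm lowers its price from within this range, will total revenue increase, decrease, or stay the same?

Arc ε = (-865/31.2)(93.40/1197.5) ≈ -2.162.
|ε| = 2.16 > 1, so demand is elastic. A price cut therefore raises total revenue.

increase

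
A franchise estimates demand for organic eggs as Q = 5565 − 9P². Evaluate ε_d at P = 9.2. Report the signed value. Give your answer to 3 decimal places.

At P = 9.2, Q = 4803.240.
dQ/dP = −18P = -165.600.
ε = (dQ/dP)(P/Q) = (-165.600)(9.2/4803.240).
|ε| < 1, so demand is inelastic at this price.

-0.317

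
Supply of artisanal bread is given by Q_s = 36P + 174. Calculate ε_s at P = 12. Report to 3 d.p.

0.713

At P = 12, Q_s = 606.
dQ_s/dP = 36.
ε_s = (dQ_s/dP)(P/Q_s) = (36)(12/606).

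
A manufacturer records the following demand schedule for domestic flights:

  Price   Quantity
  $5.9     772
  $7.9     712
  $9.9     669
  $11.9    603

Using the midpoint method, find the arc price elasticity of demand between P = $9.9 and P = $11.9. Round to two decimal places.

At P = 9.9, Q = 669; at P = 11.9, Q = 603.
ΔQ = -66, ΔP = 2.0. Midpoints: P̄ = 10.90, Q̄ = 636.0.
ε = (ΔQ/ΔP)(P̄/Q̄) = (-66/2.0)(10.90/636.0).

-0.57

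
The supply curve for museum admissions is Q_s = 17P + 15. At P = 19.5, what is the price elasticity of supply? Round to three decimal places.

At P = 19.5, Q_s = 346.50.
dQ_s/dP = 17.
ε_s = (dQ_s/dP)(P/Q_s) = (17)(19.5/346.50).

0.957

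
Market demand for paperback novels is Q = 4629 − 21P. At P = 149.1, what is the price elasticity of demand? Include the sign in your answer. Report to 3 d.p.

At P = 149.1, Q = 1497.900.
dQ/dP = −21.
ε = (dQ/dP)(P/Q) = (-21)(149.1/1497.900).
|ε| > 1, so demand is elastic at this price.

-2.090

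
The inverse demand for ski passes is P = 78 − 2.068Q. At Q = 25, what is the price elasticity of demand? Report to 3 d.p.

At Q = 25, P = 78 − 2.068(25) = 26.30.
dP/dQ = −2.068, so dQ/dP = 1/(−2.068) = -0.484.
ε = (dQ/dP)(P/Q) = (-0.484)(26.30/25).

-0.509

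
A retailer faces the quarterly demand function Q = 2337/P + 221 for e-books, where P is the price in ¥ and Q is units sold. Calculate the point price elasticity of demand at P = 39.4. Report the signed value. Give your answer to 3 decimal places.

At P = 39.4, Q = 280.315.
dQ/dP = −2337/P² = -1.505.
ε = (dQ/dP)(P/Q) = (-1.505)(39.4/280.315).

-0.212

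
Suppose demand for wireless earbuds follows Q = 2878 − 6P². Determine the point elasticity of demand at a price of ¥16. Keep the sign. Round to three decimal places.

At P = 16, Q = 1342.
dQ/dP = −12P = -192.
ε = (dQ/dP)(P/Q) = (-192)(16/1342).

-2.289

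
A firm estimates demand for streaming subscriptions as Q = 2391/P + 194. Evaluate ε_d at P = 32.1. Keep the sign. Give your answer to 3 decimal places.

-0.277

At P = 32.1, Q = 268.486.
dQ/dP = −2391/P² = -2.320.
ε = (dQ/dP)(P/Q) = (-2.320)(32.1/268.486).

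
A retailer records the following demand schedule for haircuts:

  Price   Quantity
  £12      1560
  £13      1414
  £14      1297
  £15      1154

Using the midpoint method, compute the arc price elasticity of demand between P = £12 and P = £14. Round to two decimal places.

-1.20

At P = 12, Q = 1560; at P = 14, Q = 1297.
ΔQ = -263, ΔP = 2. Midpoints: P̄ = 13.00, Q̄ = 1428.5.
ε = (ΔQ/ΔP)(P̄/Q̄) = (-263/2)(13.00/1428.5).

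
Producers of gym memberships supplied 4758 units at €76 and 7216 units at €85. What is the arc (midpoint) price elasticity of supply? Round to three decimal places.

ΔQ = 7216 − 4758 = 2458; ΔP = 85 − 76 = 9.
Midpoints: P̄ = 80.50, Q̄ = 5987.0.
ε_s = (ΔQ/ΔP)(P̄/Q̄) = (2458/9)(80.50/5987.0).

3.672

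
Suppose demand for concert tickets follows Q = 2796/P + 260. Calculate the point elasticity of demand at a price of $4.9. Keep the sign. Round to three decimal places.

-0.687

At P = 4.9, Q = 830.612.
dQ/dP = −2796/P² = -116.451.
ε = (dQ/dP)(P/Q) = (-116.451)(4.9/830.612).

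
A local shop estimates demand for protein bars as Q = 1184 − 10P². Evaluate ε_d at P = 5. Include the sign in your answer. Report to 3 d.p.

-0.535

At P = 5, Q = 934.
dQ/dP = −20P = -100.
ε = (dQ/dP)(P/Q) = (-100)(5/934).
|ε| < 1, so demand is inelastic at this price.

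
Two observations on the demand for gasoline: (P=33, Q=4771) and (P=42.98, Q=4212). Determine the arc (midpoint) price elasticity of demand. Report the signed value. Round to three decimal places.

-0.474

ΔQ = 4212 − 4771 = -559; ΔP = 42.98 − 33 = 9.98.
Midpoints: P̄ = 37.99, Q̄ = 4491.5.
ε = (ΔQ/ΔP)(P̄/Q̄) = (-559/9.98)(37.99/4491.5).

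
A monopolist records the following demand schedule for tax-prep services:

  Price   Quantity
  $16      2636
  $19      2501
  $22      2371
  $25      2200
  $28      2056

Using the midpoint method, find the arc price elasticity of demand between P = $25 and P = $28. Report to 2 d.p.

At P = 25, Q = 2200; at P = 28, Q = 2056.
ΔQ = -144, ΔP = 3. Midpoints: P̄ = 26.50, Q̄ = 2128.0.
ε = (ΔQ/ΔP)(P̄/Q̄) = (-144/3)(26.50/2128.0).

-0.60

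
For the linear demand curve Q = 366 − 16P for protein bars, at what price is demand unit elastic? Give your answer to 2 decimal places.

11.44

For linear demand Q = a − bP, ε = −bP/(a − bP). |ε| = 1 when bP = a − bP, i.e. P = a/(2b).
P = 366/(2·16) = 366/32 = 11.4375.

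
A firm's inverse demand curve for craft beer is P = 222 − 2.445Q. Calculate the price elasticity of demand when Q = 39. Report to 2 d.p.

At Q = 39, P = 222 − 2.445(39) = 126.65.
dP/dQ = −2.445, so dQ/dP = 1/(−2.445) = -0.409.
ε = (dQ/dP)(P/Q) = (-0.409)(126.65/39).

-1.33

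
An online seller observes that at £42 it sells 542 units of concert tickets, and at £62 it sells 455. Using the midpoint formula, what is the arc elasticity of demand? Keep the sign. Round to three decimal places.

ΔQ = 455 − 542 = -87; ΔP = 62 − 42 = 20.
Midpoints: P̄ = 52.00, Q̄ = 498.5.
ε = (ΔQ/ΔP)(P̄/Q̄) = (-87/20)(52.00/498.5).

-0.454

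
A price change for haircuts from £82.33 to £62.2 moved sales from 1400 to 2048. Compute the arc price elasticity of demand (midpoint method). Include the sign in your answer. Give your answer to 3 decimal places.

-1.349

ΔQ = 2048 − 1400 = 648; ΔP = 62.2 − 82.33 = -20.13.
Midpoints: P̄ = 72.27, Q̄ = 1724.0.
ε = (ΔQ/ΔP)(P̄/Q̄) = (648/-20.13)(72.27/1724.0).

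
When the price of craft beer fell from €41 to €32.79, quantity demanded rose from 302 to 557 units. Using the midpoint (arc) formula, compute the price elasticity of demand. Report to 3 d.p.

ΔQ = 557 − 302 = 255; ΔP = 32.79 − 41 = -8.21.
Midpoints: P̄ = 36.89, Q̄ = 429.5.
ε = (ΔQ/ΔP)(P̄/Q̄) = (255/-8.21)(36.89/429.5).

-2.668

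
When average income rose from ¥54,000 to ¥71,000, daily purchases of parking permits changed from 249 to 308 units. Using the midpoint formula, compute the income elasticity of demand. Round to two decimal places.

0.78

ΔQ = 59, ΔI = 17000. Midpoints: Ī = 62,500, Q̄ = 278.5.
ε_I = (ΔQ/ΔI)(Ī/Q̄) = (59/17000)(62500/278.5).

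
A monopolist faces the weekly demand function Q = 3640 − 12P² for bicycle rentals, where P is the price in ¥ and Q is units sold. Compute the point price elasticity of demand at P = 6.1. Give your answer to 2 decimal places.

At P = 6.1, Q = 3193.480.
dQ/dP = −24P = -146.400.
ε = (dQ/dP)(P/Q) = (-146.400)(6.1/3193.480).

-0.28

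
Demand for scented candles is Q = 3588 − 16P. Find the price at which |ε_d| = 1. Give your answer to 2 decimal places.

For linear demand Q = a − bP, ε = −bP/(a − bP). |ε| = 1 when bP = a − bP, i.e. P = a/(2b).
P = 3588/(2·16) = 3588/32 = 112.1250.

112.13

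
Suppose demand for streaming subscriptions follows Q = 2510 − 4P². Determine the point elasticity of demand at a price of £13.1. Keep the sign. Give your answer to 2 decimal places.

At P = 13.1, Q = 1823.560.
dQ/dP = −8P = -104.800.
ε = (dQ/dP)(P/Q) = (-104.800)(13.1/1823.560).

-0.75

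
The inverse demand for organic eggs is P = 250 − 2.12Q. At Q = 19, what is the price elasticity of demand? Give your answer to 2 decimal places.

At Q = 19, P = 250 − 2.12(19) = 209.72.
dP/dQ = −2.12, so dQ/dP = 1/(−2.12) = -0.472.
ε = (dQ/dP)(P/Q) = (-0.472)(209.72/19).

-5.21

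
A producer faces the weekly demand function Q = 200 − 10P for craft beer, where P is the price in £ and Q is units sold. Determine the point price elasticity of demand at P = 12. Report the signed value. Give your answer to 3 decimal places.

At P = 12, Q = 80.
dQ/dP = −10.
ε = (dQ/dP)(P/Q) = (-10)(12/80).
|ε| > 1, so demand is elastic at this price.

-1.500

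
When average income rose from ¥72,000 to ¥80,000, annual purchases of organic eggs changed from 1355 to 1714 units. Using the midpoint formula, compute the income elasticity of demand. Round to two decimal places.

2.22

ΔQ = 359, ΔI = 8000. Midpoints: Ī = 76,000, Q̄ = 1534.5.
ε_I = (ΔQ/ΔI)(Ī/Q̄) = (359/8000)(76000/1534.5).
ε_I > 0, so the good is normal.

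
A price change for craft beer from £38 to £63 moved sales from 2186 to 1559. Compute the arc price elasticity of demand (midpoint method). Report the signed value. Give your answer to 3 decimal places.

-0.676

ΔQ = 1559 − 2186 = -627; ΔP = 63 − 38 = 25.
Midpoints: P̄ = 50.50, Q̄ = 1872.5.
ε = (ΔQ/ΔP)(P̄/Q̄) = (-627/25)(50.50/1872.5).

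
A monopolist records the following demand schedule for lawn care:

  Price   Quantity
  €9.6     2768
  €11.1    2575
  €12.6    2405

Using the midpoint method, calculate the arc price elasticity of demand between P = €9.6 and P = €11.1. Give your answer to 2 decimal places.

At P = 9.6, Q = 2768; at P = 11.1, Q = 2575.
ΔQ = -193, ΔP = 1.5. Midpoints: P̄ = 10.35, Q̄ = 2671.5.
ε = (ΔQ/ΔP)(P̄/Q̄) = (-193/1.5)(10.35/2671.5).

-0.50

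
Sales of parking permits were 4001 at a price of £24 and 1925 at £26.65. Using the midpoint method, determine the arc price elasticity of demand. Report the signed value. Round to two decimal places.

ΔQ = 1925 − 4001 = -2076; ΔP = 26.65 − 24 = 2.65.
Midpoints: P̄ = 25.32, Q̄ = 2963.0.
ε = (ΔQ/ΔP)(P̄/Q̄) = (-2076/2.65)(25.32/2963.0).

-6.70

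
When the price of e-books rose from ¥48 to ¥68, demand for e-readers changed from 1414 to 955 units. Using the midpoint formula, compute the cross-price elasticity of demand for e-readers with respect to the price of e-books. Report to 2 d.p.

ΔQ_x = 955 − 1414 = -459; ΔP_y = 68 − 48 = 20.
Midpoints: P̄_y = 58.00, Q̄_x = 1184.5.
ε_xy = (ΔQ_x/ΔP_y)(P̄_y/Q̄_x) = (-459/20)(58.00/1184.5).
ε_xy < 0, so the goods are complements.

-1.12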